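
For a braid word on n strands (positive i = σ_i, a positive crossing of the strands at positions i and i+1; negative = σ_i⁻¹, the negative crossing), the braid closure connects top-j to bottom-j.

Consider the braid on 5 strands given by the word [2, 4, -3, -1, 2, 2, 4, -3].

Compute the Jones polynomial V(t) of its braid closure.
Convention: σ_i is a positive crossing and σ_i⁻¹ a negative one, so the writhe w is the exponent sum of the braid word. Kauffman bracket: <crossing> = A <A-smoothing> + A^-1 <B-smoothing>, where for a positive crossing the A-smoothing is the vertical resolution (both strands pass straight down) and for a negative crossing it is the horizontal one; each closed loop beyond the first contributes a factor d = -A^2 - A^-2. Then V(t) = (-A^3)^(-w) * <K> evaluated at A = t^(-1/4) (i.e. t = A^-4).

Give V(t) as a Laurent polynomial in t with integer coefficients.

Braid: s2 s4 s3^-1 s1^-1 s2 s2 s4 s3^-1 on 5 strands, 8 crossings.
Writhe w = (#positive) - (#negative) = 5 - 3 = 2.
Computing the Kauffman bracket via state sum. There are 2^8 = 256 states.
Each crossing splits two ways (0=vertical, 1=horizontal). The state's weight is A^(#A-smoothings - #B-smoothings) * d^(loops - 1).
Tabulate the states by total A-exponent and number of loops L (A-exp: L × count):
  A^8: L=4 ×1
  A^6: L=3 ×7, L=5 ×1
  A^4: L=2 ×19, L=4 ×9
  A^2: L=1 ×19, L=3 ×35, L=5 ×2
  A^0: L=2 ×48, L=4 ×22
  A^-2: L=3 ×49, L=5 ×7
  A^-4: L=4 ×27, L=6 ×1
  A^-6: L=5 ×8
  A^-8: L=6 ×1
Each group contributes A^e * Σ count * d^(L-1):
Powers of d = -A^2 - A^-2: d^2 = A^4 + 2 + A^-4; d^3 = -A^6 - 3*A^2 - 3*A^-2 - A^-6; d^4 = A^8 + 4*A^4 + 6 + 4*A^-4 + A^-8; d^5 = -A^10 - 5*A^6 - 10*A^2 - 10*A^-2 - 5*A^-6 - A^-10.
  A^8 * (d^3) = -A^14 - 3*A^10 - 3*A^6 - A^2
  A^6 * (7*d^2 + d^4) = A^14 + 11*A^10 + 20*A^6 + 11*A^2 + A^-2
  A^4 * (19*d + 9*d^3) = -9*A^10 - 46*A^6 - 46*A^2 - 9*A^-2
  A^2 * (19 + 35*d^2 + 2*d^4) = 2*A^10 + 43*A^6 + 101*A^2 + 43*A^-2 + 2*A^-6
  A^0 * (48*d + 22*d^3) = -22*A^6 - 114*A^2 - 114*A^-2 - 22*A^-6
  A^-2 * (49*d^2 + 7*d^4) = 7*A^6 + 77*A^2 + 140*A^-2 + 77*A^-6 + 7*A^-10
  A^-4 * (27*d^3 + d^5) = -A^6 - 32*A^2 - 91*A^-2 - 91*A^-6 - 32*A^-10 - A^-14
  A^-6 * (8*d^4) = 8*A^2 + 32*A^-2 + 48*A^-6 + 32*A^-10 + 8*A^-14
  A^-8 * (d^5) = -A^2 - 5*A^-2 - 10*A^-6 - 10*A^-10 - 5*A^-14 - A^-18
Summing the groups: <K> = A^10 - 2*A^6 + 3*A^2 - 3*A^-2 + 4*A^-6 - 3*A^-10 + 2*A^-14 - A^-18
Normalise by the writhe: (-A^3)^(-w) = (-A^3)^(-2) = A^-6, so f(A) = A^-6 * <K> = A^4 - 2 + 3*A^-4 - 3*A^-8 + 4*A^-12 - 3*A^-16 + 2*A^-20 - A^-24.
Substitute A = t^(-1/4), i.e. A^e → t^(-e/4): V(t) = -t^6 + 2*t^5 - 3*t^4 + 4*t^3 - 3*t^2 + 3*t - 2 + t^-1

Answer: -t^6 + 2*t^5 - 3*t^4 + 4*t^3 - 3*t^2 + 3*t - 2 + t^-1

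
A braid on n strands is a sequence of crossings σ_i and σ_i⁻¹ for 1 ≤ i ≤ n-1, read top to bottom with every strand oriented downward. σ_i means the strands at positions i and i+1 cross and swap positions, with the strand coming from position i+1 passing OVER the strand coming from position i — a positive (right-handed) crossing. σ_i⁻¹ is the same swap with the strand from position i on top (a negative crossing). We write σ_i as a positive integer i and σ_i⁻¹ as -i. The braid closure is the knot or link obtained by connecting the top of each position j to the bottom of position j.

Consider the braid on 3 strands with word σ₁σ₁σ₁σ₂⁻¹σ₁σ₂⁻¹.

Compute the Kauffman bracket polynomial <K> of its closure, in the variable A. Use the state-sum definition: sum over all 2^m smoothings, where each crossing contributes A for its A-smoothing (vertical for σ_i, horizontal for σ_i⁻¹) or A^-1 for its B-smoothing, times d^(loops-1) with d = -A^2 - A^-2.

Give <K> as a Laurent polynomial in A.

Braid: s1 s1 s1 s2^-1 s1 s2^-1 on 3 strands, 6 crossings.
Writhe w = (#positive) - (#negative) = 4 - 2 = 2.
State-sum expansion of <K>. There are 2^6 = 64 states.
For each crossing: s=0 is the vertical smoothing, s=1 horizontal. Crossing k contributes A^(sign_k * (1 - 2*s_k)); loop factor d = -A^2 - A^-2.
Tabulate the states by total A-exponent and number of loops L (A-exp: L × count):
  A^6: L=3 ×1
  A^4: L=2 ×6
  A^2: L=1 ×11, L=3 ×4
  A^0: L=2 ×19, L=4 ×1
  A^-2: L=3 ×15
  A^-4: L=4 ×6
  A^-6: L=5 ×1
Each group contributes A^e * Σ count * d^(L-1):
Powers of d = -A^2 - A^-2: d^2 = A^4 + 2 + A^-4; d^3 = -A^6 - 3*A^2 - 3*A^-2 - A^-6; d^4 = A^8 + 4*A^4 + 6 + 4*A^-4 + A^-8.
  A^6 * (d^2) = A^10 + 2*A^6 + A^2
  A^4 * (6*d) = -6*A^6 - 6*A^2
  A^2 * (11 + 4*d^2) = 4*A^6 + 19*A^2 + 4*A^-2
  A^0 * (19*d + d^3) = -A^6 - 22*A^2 - 22*A^-2 - A^-6
  A^-2 * (15*d^2) = 15*A^2 + 30*A^-2 + 15*A^-6
  A^-4 * (6*d^3) = -6*A^2 - 18*A^-2 - 18*A^-6 - 6*A^-10
  A^-6 * (d^4) = A^2 + 4*A^-2 + 6*A^-6 + 4*A^-10 + A^-14
Summing the groups: <K> = A^10 - A^6 + 2*A^2 - 2*A^-2 + 2*A^-6 - 2*A^-10 + A^-14

Answer: A^10 - A^6 + 2*A^2 - 2*A^-2 + 2*A^-6 - 2*A^-10 + A^-14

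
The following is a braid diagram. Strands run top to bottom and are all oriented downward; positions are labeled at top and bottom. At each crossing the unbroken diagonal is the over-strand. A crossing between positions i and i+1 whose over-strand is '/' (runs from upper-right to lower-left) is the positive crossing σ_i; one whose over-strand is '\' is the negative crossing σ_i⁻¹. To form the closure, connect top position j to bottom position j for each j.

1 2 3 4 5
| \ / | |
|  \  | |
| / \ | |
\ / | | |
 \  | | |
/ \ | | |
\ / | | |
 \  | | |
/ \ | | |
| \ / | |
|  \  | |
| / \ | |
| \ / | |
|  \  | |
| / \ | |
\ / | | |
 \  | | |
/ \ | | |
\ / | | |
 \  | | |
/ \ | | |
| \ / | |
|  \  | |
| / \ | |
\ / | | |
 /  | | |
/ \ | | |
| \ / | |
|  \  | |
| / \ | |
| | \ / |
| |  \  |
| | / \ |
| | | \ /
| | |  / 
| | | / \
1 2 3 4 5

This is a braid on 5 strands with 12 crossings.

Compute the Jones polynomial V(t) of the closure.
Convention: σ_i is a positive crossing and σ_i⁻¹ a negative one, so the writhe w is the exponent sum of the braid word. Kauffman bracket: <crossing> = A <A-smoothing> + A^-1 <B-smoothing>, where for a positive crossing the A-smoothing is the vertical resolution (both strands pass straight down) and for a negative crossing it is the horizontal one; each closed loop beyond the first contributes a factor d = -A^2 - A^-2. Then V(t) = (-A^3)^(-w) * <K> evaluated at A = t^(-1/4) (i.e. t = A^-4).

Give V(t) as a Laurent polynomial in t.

t^-3 + t^-6 - t^-7 + t^-8 - t^-9 + t^-10 - t^-11

Derivation:
Reading the diagram top to bottom ('/'-over between positions i,i+1 = s_i, '\'-over = s_i^-1): braid word = s2^-1 s1^-1 s1^-1 s2^-1 s2^-1 s1^-1 s1^-1 s2^-1 s1 s2^-1 s3^-1 s4.
The presented braid s2^-1 s1^-1 s1^-1 s2^-1 s2^-1 s1^-1 s1^-1 s2^-1 s1 s2^-1 s3^-1 s4 on 5 strands reduces by inverse Markov moves (closure unchanged at each step):
  Destabilize: the word has the form β·s4 where s4 occurs only as the final letter (β ∈ B_4); drop it and the last strand → 4 strands.
  Destabilize: the word has the form β·s3^-1 where s3^-1 occurs only as the final letter (β ∈ B_3); drop it and the last strand → 3 strands.
Reduced to β = s2^-1 s1^-1 s1^-1 s2^-1 s2^-1 s1^-1 s1^-1 s2^-1 s1 s2^-1 on 3 strands, 10 crossings.
Compute on β:
Braid: s2^-1 s1^-1 s1^-1 s2^-1 s2^-1 s1^-1 s1^-1 s2^-1 s1 s2^-1 on 3 strands, 10 crossings.
Writhe w = (#positive) - (#negative) = 1 - 9 = -8.
Enumerate smoothing states for the bracket polynomial. There are 2^10 = 1024 states.
For each crossing: s=0 is the vertical smoothing, s=1 horizontal. Crossing k contributes A^(sign_k * (1 - 2*s_k)); loop factor d = -A^2 - A^-2.
Tabulate the states by total A-exponent and number of loops L (A-exp: L × count):
  A^10: L=6 ×1
  A^8: L=5 ×10
  A^6: L=4 ×41, L=6 ×4
  A^4: L=3 ×86, L=5 ×34
  A^2: L=2 ×92, L=4 ×114, L=6 ×4
  A^0: L=1 ×40, L=3 ×185, L=5 ×27
  A^-2: L=2 ×142, L=4 ×67, L=6 ×1
  A^-4: L=1 ×40, L=3 ×76, L=5 ×4
  A^-6: L=2 ×39, L=4 ×6
  A^-8: L=1 ×5, L=3 ×5
  A^-10: L=2 ×1
Each group contributes A^e * Σ count * d^(L-1):
Powers of d = -A^2 - A^-2: d^2 = A^4 + 2 + A^-4; d^3 = -A^6 - 3*A^2 - 3*A^-2 - A^-6; d^4 = A^8 + 4*A^4 + 6 + 4*A^-4 + A^-8; d^5 = -A^10 - 5*A^6 - 10*A^2 - 10*A^-2 - 5*A^-6 - A^-10.
  A^10 * (d^5) = -A^20 - 5*A^16 - 10*A^12 - 10*A^8 - 5*A^4 - 1
  A^8 * (10*d^4) = 10*A^16 + 40*A^12 + 60*A^8 + 40*A^4 + 10
  A^6 * (41*d^3 + 4*d^5) = -4*A^16 - 61*A^12 - 163*A^8 - 163*A^4 - 61 - 4*A^-4
  A^4 * (86*d^2 + 34*d^4) = 34*A^12 + 222*A^8 + 376*A^4 + 222 + 34*A^-4
  A^2 * (92*d + 114*d^3 + 4*d^5) = -4*A^12 - 134*A^8 - 474*A^4 - 474 - 134*A^-4 - 4*A^-8
  A^0 * (40 + 185*d^2 + 27*d^4) = 27*A^8 + 293*A^4 + 572 + 293*A^-4 + 27*A^-8
  A^-2 * (142*d + 67*d^3 + d^5) = -A^8 - 72*A^4 - 353 - 353*A^-4 - 72*A^-8 - A^-12
  A^-4 * (40 + 76*d^2 + 4*d^4) = 4*A^4 + 92 + 216*A^-4 + 92*A^-8 + 4*A^-12
  A^-6 * (39*d + 6*d^3) = -6 - 57*A^-4 - 57*A^-8 - 6*A^-12
  A^-8 * (5 + 5*d^2) = 5*A^-4 + 15*A^-8 + 5*A^-12
  A^-10 * (d) = -A^-8 - A^-12
Summing the groups: <K> = -A^20 + A^16 - A^12 + A^8 - A^4 + 1 + A^-12
Normalise by the writhe: (-A^3)^(-w) = (-A^3)^(8) = A^24, so f(A) = A^24 * <K> = -A^44 + A^40 - A^36 + A^32 - A^28 + A^24 + A^12.
Substitute A = t^(-1/4), i.e. A^e → t^(-e/4): V(t) = t^-3 + t^-6 - t^-7 + t^-8 - t^-9 + t^-10 - t^-11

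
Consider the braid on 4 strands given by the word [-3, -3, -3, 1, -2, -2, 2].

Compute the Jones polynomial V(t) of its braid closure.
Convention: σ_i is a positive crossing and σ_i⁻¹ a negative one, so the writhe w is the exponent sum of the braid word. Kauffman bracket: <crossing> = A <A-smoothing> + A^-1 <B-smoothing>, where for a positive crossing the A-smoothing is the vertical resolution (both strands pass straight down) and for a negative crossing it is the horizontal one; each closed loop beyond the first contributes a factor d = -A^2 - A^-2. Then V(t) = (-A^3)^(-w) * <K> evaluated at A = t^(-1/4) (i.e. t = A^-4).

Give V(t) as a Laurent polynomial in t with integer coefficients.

First cancel adjacent σ_i σ_i⁻¹ pairs (Reidemeister II — same braid, same closure): s3^-1 s3^-1 s3^-1 s1 s2^-1 s2^-1 s2 → s3^-1 s3^-1 s3^-1 s1 s2^-1.
Braid: s3^-1 s3^-1 s3^-1 s1 s2^-1 on 4 strands, 5 crossings.
Writhe w = (#positive) - (#negative) = 1 - 4 = -3.
State-sum expansion of <K>. There are 2^5 = 32 states.
For each crossing: s=0 is the vertical smoothing, s=1 horizontal. Crossing k contributes A^(sign_k * (1 - 2*s_k)); loop factor d = -A^2 - A^-2.
  state 00000: A-exp=-3, loops=4, term = A^-3 * d^3
  state 00001: A-exp=-1, loops=3, term = A^-1 * d^2
  state 00010: A-exp=-5, loops=3, term = A^-5 * d^2
  state 00011: A-exp=-3, loops=2, term = A^-3 * d^1
  state 00100: A-exp=-1, loops=3, term = A^-1 * d^2
  state 00101: A-exp=+1, loops=2, term = A^1 * d^1
  state 00110: A-exp=-3, loops=2, term = A^-3 * d^1
  state 00111: A-exp=-1, loops=1, term = A^-1 * d^0
  state 01000: A-exp=-1, loops=3, term = A^-1 * d^2
  state 01001: A-exp=+1, loops=2, term = A^1 * d^1
  state 01010: A-exp=-3, loops=2, term = A^-3 * d^1
  state 01011: A-exp=-1, loops=1, term = A^-1 * d^0
  state 01100: A-exp=+1, loops=4, term = A^1 * d^3
  state 01101: A-exp=+3, loops=3, term = A^3 * d^2
  state 01110: A-exp=-1, loops=3, term = A^-1 * d^2
  state 01111: A-exp=+1, loops=2, term = A^1 * d^1
  state 10000: A-exp=-1, loops=3, term = A^-1 * d^2
  state 10001: A-exp=+1, loops=2, term = A^1 * d^1
  state 10010: A-exp=-3, loops=2, term = A^-3 * d^1
  state 10011: A-exp=-1, loops=1, term = A^-1 * d^0
  state 10100: A-exp=+1, loops=4, term = A^1 * d^3
  state 10101: A-exp=+3, loops=3, term = A^3 * d^2
  state 10110: A-exp=-1, loops=3, term = A^-1 * d^2
  state 10111: A-exp=+1, loops=2, term = A^1 * d^1
  state 11000: A-exp=+1, loops=4, term = A^1 * d^3
  state 11001: A-exp=+3, loops=3, term = A^3 * d^2
  state 11010: A-exp=-1, loops=3, term = A^-1 * d^2
  state 11011: A-exp=+1, loops=2, term = A^1 * d^1
  state 11100: A-exp=+3, loops=5, term = A^3 * d^4
  state 11101: A-exp=+5, loops=4, term = A^5 * d^3
  state 11110: A-exp=+1, loops=4, term = A^1 * d^3
  state 11111: A-exp=+3, loops=3, term = A^3 * d^2
Collect the terms by A-exponent (count of states per loop number):
Powers of d = -A^2 - A^-2: d^2 = A^4 + 2 + A^-4; d^3 = -A^6 - 3*A^2 - 3*A^-2 - A^-6; d^4 = A^8 + 4*A^4 + 6 + 4*A^-4 + A^-8.
  A^5 * (d^3) = -A^11 - 3*A^7 - 3*A^3 - A^-1
  A^3 * (4*d^2 + d^4) = A^11 + 8*A^7 + 14*A^3 + 8*A^-1 + A^-5
  A^1 * (6*d + 4*d^3) = -4*A^7 - 18*A^3 - 18*A^-1 - 4*A^-5
  A^-1 * (3 + 7*d^2) = 7*A^3 + 17*A^-1 + 7*A^-5
  A^-3 * (4*d + d^3) = -A^3 - 7*A^-1 - 7*A^-5 - A^-9
  A^-5 * (d^2) = A^-1 + 2*A^-5 + A^-9
Summing the groups: <K> = A^7 - A^3 - A^-5
Normalise by the writhe: (-A^3)^(-w) = (-A^3)^(3) = -A^9, so f(A) = -A^9 * <K> = -A^16 + A^12 + A^4.
Substitute A = t^(-1/4), i.e. A^e → t^(-e/4): V(t) = t^-1 + t^-3 - t^-4

Answer: t^-1 + t^-3 - t^-4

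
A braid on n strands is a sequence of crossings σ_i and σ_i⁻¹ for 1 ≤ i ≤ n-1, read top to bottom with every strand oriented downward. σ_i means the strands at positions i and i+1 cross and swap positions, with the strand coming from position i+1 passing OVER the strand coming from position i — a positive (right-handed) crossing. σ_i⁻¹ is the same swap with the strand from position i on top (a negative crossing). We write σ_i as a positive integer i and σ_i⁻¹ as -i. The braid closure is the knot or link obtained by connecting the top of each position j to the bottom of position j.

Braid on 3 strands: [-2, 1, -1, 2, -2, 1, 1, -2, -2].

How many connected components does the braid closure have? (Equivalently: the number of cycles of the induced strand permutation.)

2

Derivation:
Track the strand permutation on 3 strands, starting from identity.
  step 1: s2^-1 swaps positions 2,3 -> [1 3 2]
  step 2: s1 swaps positions 1,2 -> [3 1 2]
  step 3: s1^-1 swaps positions 1,2 -> [1 3 2]
  step 4: s2 swaps positions 2,3 -> [1 2 3]
  step 5: s2^-1 swaps positions 2,3 -> [1 3 2]
  step 6: s1 swaps positions 1,2 -> [3 1 2]
  step 7: s1 swaps positions 1,2 -> [1 3 2]
  step 8: s2^-1 swaps positions 2,3 -> [1 2 3]
  step 9: s2^-1 swaps positions 2,3 -> [1 3 2]
Final permutation (position -> original strand): [1 3 2]
Closure components = cycle count of this permutation = 2.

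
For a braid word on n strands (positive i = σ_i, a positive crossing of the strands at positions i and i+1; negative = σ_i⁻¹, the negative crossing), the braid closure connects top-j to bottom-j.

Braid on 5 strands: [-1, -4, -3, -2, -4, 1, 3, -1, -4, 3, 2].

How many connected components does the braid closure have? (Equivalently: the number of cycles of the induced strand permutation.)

Track the strand permutation on 5 strands, starting from identity.
  step 1: s1^-1 swaps positions 1,2 -> [2 1 3 4 5]
  step 2: s4^-1 swaps positions 4,5 -> [2 1 3 5 4]
  step 3: s3^-1 swaps positions 3,4 -> [2 1 5 3 4]
  step 4: s2^-1 swaps positions 2,3 -> [2 5 1 3 4]
  step 5: s4^-1 swaps positions 4,5 -> [2 5 1 4 3]
  step 6: s1 swaps positions 1,2 -> [5 2 1 4 3]
  step 7: s3 swaps positions 3,4 -> [5 2 4 1 3]
  step 8: s1^-1 swaps positions 1,2 -> [2 5 4 1 3]
  step 9: s4^-1 swaps positions 4,5 -> [2 5 4 3 1]
  step 10: s3 swaps positions 3,4 -> [2 5 3 4 1]
  step 11: s2 swaps positions 2,3 -> [2 3 5 4 1]
Final permutation (position -> original strand): [2 3 5 4 1]
Closure components = cycle count of this permutation = 2.

Answer: 2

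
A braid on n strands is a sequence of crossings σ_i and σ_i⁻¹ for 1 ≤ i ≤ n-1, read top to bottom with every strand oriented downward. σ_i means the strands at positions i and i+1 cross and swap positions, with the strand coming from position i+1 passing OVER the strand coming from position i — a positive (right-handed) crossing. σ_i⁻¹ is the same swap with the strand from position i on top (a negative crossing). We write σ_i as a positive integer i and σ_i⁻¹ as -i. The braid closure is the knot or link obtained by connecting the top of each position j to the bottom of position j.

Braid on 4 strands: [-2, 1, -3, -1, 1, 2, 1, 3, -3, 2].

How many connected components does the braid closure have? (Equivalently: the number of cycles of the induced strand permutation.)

2

Derivation:
Track the strand permutation on 4 strands, starting from identity.
  step 1: s2^-1 swaps positions 2,3 -> [1 3 2 4]
  step 2: s1 swaps positions 1,2 -> [3 1 2 4]
  step 3: s3^-1 swaps positions 3,4 -> [3 1 4 2]
  step 4: s1^-1 swaps positions 1,2 -> [1 3 4 2]
  step 5: s1 swaps positions 1,2 -> [3 1 4 2]
  step 6: s2 swaps positions 2,3 -> [3 4 1 2]
  step 7: s1 swaps positions 1,2 -> [4 3 1 2]
  step 8: s3 swaps positions 3,4 -> [4 3 2 1]
  step 9: s3^-1 swaps positions 3,4 -> [4 3 1 2]
  step 10: s2 swaps positions 2,3 -> [4 1 3 2]
Final permutation (position -> original strand): [4 1 3 2]
Closure components = cycle count of this permutation = 2.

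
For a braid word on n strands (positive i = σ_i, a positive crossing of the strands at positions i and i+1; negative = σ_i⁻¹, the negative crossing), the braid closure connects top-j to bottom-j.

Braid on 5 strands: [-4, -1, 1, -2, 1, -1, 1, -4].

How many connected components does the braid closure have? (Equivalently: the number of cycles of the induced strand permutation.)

3

Derivation:
Track the strand permutation on 5 strands, starting from identity.
  step 1: s4^-1 swaps positions 4,5 -> [1 2 3 5 4]
  step 2: s1^-1 swaps positions 1,2 -> [2 1 3 5 4]
  step 3: s1 swaps positions 1,2 -> [1 2 3 5 4]
  step 4: s2^-1 swaps positions 2,3 -> [1 3 2 5 4]
  step 5: s1 swaps positions 1,2 -> [3 1 2 5 4]
  step 6: s1^-1 swaps positions 1,2 -> [1 3 2 5 4]
  step 7: s1 swaps positions 1,2 -> [3 1 2 5 4]
  step 8: s4^-1 swaps positions 4,5 -> [3 1 2 4 5]
Final permutation (position -> original strand): [3 1 2 4 5]
Closure components = cycle count of this permutation = 3.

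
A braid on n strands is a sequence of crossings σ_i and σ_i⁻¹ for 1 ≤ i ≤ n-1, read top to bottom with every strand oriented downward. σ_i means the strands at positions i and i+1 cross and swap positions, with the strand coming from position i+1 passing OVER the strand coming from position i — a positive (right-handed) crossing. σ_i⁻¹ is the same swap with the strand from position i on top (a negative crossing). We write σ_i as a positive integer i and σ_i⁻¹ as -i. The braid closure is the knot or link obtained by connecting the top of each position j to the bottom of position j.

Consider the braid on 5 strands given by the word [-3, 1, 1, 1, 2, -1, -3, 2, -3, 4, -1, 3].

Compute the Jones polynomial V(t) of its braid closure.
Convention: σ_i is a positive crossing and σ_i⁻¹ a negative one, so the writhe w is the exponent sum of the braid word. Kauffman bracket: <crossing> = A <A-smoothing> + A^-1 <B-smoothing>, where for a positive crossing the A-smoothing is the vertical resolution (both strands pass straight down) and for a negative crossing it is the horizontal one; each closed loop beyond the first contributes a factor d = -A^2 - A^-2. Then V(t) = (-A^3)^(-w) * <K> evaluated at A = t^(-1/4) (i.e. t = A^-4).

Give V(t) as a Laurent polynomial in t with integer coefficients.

t^4 - t^3 + t^2 - 2*t + 2 - t^-1 + t^-2

Derivation:
The presented braid s3^-1 s1 s1 s1 s2 s1^-1 s3^-1 s2 s3^-1 s4 s1^-1 s3 on 5 strands reduces by inverse Markov moves (closure unchanged at each step):
  Deconjugate: the word is γ·β·γ⁻¹ with γ = s3^-1 s1 (prefix) and γ⁻¹ = s1^-1 s3 (suffix); strip both.
  Destabilize: the word has the form β·s4 where s4 occurs only as the final letter (β ∈ B_4); drop it and the last strand → 4 strands.
Reduced to β = s1 s1 s2 s1^-1 s3^-1 s2 s3^-1 on 4 strands, 7 crossings.
Compute on β:
Braid: s1 s1 s2 s1^-1 s3^-1 s2 s3^-1 on 4 strands, 7 crossings.
Writhe w = (#positive) - (#negative) = 4 - 3 = 1.
Computing the Kauffman bracket via state sum. There are 2^7 = 128 states.
For each crossing: s=0 is the vertical smoothing, s=1 horizontal. Crossing k contributes A^(sign_k * (1 - 2*s_k)); loop factor d = -A^2 - A^-2.
Tabulate the states by total A-exponent and number of loops L (A-exp: L × count):
  A^7: L=3 ×1
  A^5: L=2 ×4, L=4 ×3
  A^3: L=1 ×5, L=3 ×15, L=5 ×1
  A^1: L=2 ×27, L=4 ×8
  A^-1: L=1 ×14, L=3 ×20, L=5 ×1
  A^-3: L=2 ×17, L=4 ×4
  A^-5: L=3 ×7
  A^-7: L=4 ×1
Each group contributes A^e * Σ count * d^(L-1):
Powers of d = -A^2 - A^-2: d^2 = A^4 + 2 + A^-4; d^3 = -A^6 - 3*A^2 - 3*A^-2 - A^-6; d^4 = A^8 + 4*A^4 + 6 + 4*A^-4 + A^-8.
  A^7 * (d^2) = A^11 + 2*A^7 + A^3
  A^5 * (4*d + 3*d^3) = -3*A^11 - 13*A^7 - 13*A^3 - 3*A^-1
  A^3 * (5 + 15*d^2 + d^4) = A^11 + 19*A^7 + 41*A^3 + 19*A^-1 + A^-5
  A^1 * (27*d + 8*d^3) = -8*A^7 - 51*A^3 - 51*A^-1 - 8*A^-5
  A^-1 * (14 + 20*d^2 + d^4) = A^7 + 24*A^3 + 60*A^-1 + 24*A^-5 + A^-9
  A^-3 * (17*d + 4*d^3) = -4*A^3 - 29*A^-1 - 29*A^-5 - 4*A^-9
  A^-5 * (7*d^2) = 7*A^-1 + 14*A^-5 + 7*A^-9
  A^-7 * (d^3) = -A^-1 - 3*A^-5 - 3*A^-9 - A^-13
Summing the groups: <K> = -A^11 + A^7 - 2*A^3 + 2*A^-1 - A^-5 + A^-9 - A^-13
Normalise by the writhe: (-A^3)^(-w) = (-A^3)^(-1) = -A^-3, so f(A) = -A^-3 * <K> = A^8 - A^4 + 2 - 2*A^-4 + A^-8 - A^-12 + A^-16.
Substitute A = t^(-1/4), i.e. A^e → t^(-e/4): V(t) = t^4 - t^3 + t^2 - 2*t + 2 - t^-1 + t^-2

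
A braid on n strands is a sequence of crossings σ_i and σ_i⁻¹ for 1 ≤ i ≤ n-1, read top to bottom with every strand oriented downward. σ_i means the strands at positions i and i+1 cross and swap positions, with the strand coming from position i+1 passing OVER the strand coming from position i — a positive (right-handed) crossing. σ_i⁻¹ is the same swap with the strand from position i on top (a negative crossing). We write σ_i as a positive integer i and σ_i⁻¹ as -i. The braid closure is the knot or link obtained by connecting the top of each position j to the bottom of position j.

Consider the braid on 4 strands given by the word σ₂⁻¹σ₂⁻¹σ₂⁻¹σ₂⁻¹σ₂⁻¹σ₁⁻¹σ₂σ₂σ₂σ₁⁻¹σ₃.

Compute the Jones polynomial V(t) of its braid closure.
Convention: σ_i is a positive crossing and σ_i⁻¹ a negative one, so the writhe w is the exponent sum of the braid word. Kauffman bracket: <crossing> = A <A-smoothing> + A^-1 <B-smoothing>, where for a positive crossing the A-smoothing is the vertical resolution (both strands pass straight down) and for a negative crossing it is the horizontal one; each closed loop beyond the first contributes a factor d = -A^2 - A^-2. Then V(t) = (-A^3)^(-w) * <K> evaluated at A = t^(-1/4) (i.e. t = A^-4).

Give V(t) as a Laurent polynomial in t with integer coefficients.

-1 + 2*t^-1 - 2*t^-2 + 4*t^-3 - 3*t^-4 + 3*t^-5 - 2*t^-6 + t^-7 - t^-8

Derivation:
The presented braid s2^-1 s2^-1 s2^-1 s2^-1 s2^-1 s1^-1 s2 s2 s2 s1^-1 s3 on 4 strands reduces by inverse Markov moves (closure unchanged at each step):
  Destabilize: the word has the form β·s3 where s3 occurs only as the final letter (β ∈ B_3); drop it and the last strand → 3 strands.
Reduced to β = s2^-1 s2^-1 s2^-1 s2^-1 s2^-1 s1^-1 s2 s2 s2 s1^-1 on 3 strands, 10 crossings.
Compute on β:
Braid: s2^-1 s2^-1 s2^-1 s2^-1 s2^-1 s1^-1 s2 s2 s2 s1^-1 on 3 strands, 10 crossings.
Writhe w = (#positive) - (#negative) = 3 - 7 = -4.
Computing the Kauffman bracket via state sum. There are 2^10 = 1024 states.
For each crossing: s=0 is the vertical smoothing, s=1 horizontal. Crossing k contributes A^(sign_k * (1 - 2*s_k)); loop factor d = -A^2 - A^-2.
Tabulate the states by total A-exponent and number of loops L (A-exp: L × count):
  A^10: L=6 ×1
  A^8: L=5 ×10
  A^6: L=4 ×35, L=6 ×10
  A^4: L=3 ×60, L=5 ×50, L=7 ×10
  A^2: L=2 ×55, L=4 ×100, L=6 ×50, L=8 ×5
  A^0: L=1 ×25, L=3 ×101, L=5 ×100, L=7 ×25, L=9 ×1
  A^-2: L=2 ×55, L=4 ×100, L=6 ×50, L=8 ×5
  A^-4: L=1 ×6, L=3 ×54, L=5 ×50, L=7 ×10
  A^-6: L=2 ×9, L=4 ×26, L=6 ×10
  A^-8: L=3 ×5, L=5 ×5
  A^-10: L=4 ×1
Each group contributes A^e * Σ count * d^(L-1):
Powers of d = -A^2 - A^-2: d^2 = A^4 + 2 + A^-4; d^3 = -A^6 - 3*A^2 - 3*A^-2 - A^-6; d^4 = A^8 + 4*A^4 + 6 + 4*A^-4 + A^-8; d^5 = -A^10 - 5*A^6 - 10*A^2 - 10*A^-2 - 5*A^-6 - A^-10; d^6 = A^12 + 6*A^8 + 15*A^4 + 20 + 15*A^-4 + 6*A^-8 + A^-12; d^7 = -A^14 - 7*A^10 - 21*A^6 - 35*A^2 - 35*A^-2 - 21*A^-6 - 7*A^-10 - A^-14; d^8 = A^16 + 8*A^12 + 28*A^8 + 56*A^4 + 70 + 56*A^-4 + 28*A^-8 + 8*A^-12 + A^-16.
  A^10 * (d^5) = -A^20 - 5*A^16 - 10*A^12 - 10*A^8 - 5*A^4 - 1
  A^8 * (10*d^4) = 10*A^16 + 40*A^12 + 60*A^8 + 40*A^4 + 10
  A^6 * (35*d^3 + 10*d^5) = -10*A^16 - 85*A^12 - 205*A^8 - 205*A^4 - 85 - 10*A^-4
  A^4 * (60*d^2 + 50*d^4 + 10*d^6) = 10*A^16 + 110*A^12 + 410*A^8 + 620*A^4 + 410 + 110*A^-4 + 10*A^-8
  A^2 * (55*d + 100*d^3 + 50*d^5 + 5*d^7) = -5*A^16 - 85*A^12 - 455*A^8 - 1030*A^4 - 1030 - 455*A^-4 - 85*A^-8 - 5*A^-12
  A^0 * (25 + 101*d^2 + 100*d^4 + 25*d^6 + d^8) = A^16 + 33*A^12 + 278*A^8 + 932*A^4 + 1397 + 932*A^-4 + 278*A^-8 + 33*A^-12 + A^-16
  A^-2 * (55*d + 100*d^3 + 50*d^5 + 5*d^7) = -5*A^12 - 85*A^8 - 455*A^4 - 1030 - 1030*A^-4 - 455*A^-8 - 85*A^-12 - 5*A^-16
  A^-4 * (6 + 54*d^2 + 50*d^4 + 10*d^6) = 10*A^8 + 110*A^4 + 404 + 614*A^-4 + 404*A^-8 + 110*A^-12 + 10*A^-16
  A^-6 * (9*d + 26*d^3 + 10*d^5) = -10*A^4 - 76 - 187*A^-4 - 187*A^-8 - 76*A^-12 - 10*A^-16
  A^-8 * (5*d^2 + 5*d^4) = 5 + 25*A^-4 + 40*A^-8 + 25*A^-12 + 5*A^-16
  A^-10 * (d^3) = -A^-4 - 3*A^-8 - 3*A^-12 - A^-16
Summing the groups: <K> = -A^20 + A^16 - 2*A^12 + 3*A^8 - 3*A^4 + 4 - 2*A^-4 + 2*A^-8 - A^-12
Normalise by the writhe: (-A^3)^(-w) = (-A^3)^(4) = A^12, so f(A) = A^12 * <K> = -A^32 + A^28 - 2*A^24 + 3*A^20 - 3*A^16 + 4*A^12 - 2*A^8 + 2*A^4 - 1.
Substitute A = t^(-1/4), i.e. A^e → t^(-e/4): V(t) = -1 + 2*t^-1 - 2*t^-2 + 4*t^-3 - 3*t^-4 + 3*t^-5 - 2*t^-6 + t^-7 - t^-8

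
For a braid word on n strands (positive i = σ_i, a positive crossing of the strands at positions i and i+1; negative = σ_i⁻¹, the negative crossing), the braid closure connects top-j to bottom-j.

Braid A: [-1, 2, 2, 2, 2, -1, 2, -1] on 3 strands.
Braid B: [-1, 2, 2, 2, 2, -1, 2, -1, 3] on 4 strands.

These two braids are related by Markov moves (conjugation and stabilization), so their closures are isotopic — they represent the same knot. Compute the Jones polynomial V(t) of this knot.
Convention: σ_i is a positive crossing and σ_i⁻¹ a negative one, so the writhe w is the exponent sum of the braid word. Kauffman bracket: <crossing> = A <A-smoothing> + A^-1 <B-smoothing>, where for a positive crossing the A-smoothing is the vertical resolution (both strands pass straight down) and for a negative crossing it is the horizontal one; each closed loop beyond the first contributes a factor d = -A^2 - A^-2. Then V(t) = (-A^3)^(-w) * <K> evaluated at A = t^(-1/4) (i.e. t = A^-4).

-t^6 + 2*t^5 - 3*t^4 + 4*t^3 - 4*t^2 + 4*t - 2 + 2*t^-1 - t^-2

Derivation:
Markov-equivalent braids have isotopic closures, hence identical knot invariants. Strip the Markov moves from each word to reach a common short braid β, then compute V(t) once on β.
Braid A: s1^-1 s2 s2 s2 s2 s1^-1 s2 s1^-1 on 3 strands has no conjugating prefix/suffix or stabilization to strip; take β = s1^-1 s2 s2 s2 s2 s1^-1 s2 s1^-1.
Braid B: s1^-1 s2 s2 s2 s2 s1^-1 s2 s1^-1 s3 on 4 strands reduces by inverse Markov moves (closure unchanged at each step):
  Destabilize: the word has the form β·s3 where s3 occurs only as the final letter (β ∈ B_3); drop it and the last strand → 3 strands.
Reduced to β = s1^-1 s2 s2 s2 s2 s1^-1 s2 s1^-1 on 3 strands, 8 crossings.
Both give the same β = s1^-1 s2 s2 s2 s2 s1^-1 s2 s1^-1 on 3 strands, so one state sum suffices:
Braid: s1^-1 s2 s2 s2 s2 s1^-1 s2 s1^-1 on 3 strands, 8 crossings.
Writhe w = (#positive) - (#negative) = 5 - 3 = 2.
Computing the Kauffman bracket via state sum. There are 2^8 = 256 states.
Each crossing splits two ways (0=vertical, 1=horizontal). The state's weight is A^(#A-smoothings - #B-smoothings) * d^(loops - 1).
Tabulate the states by total A-exponent and number of loops L (A-exp: L × count):
  A^8: L=4 ×1
  A^6: L=3 ×8
  A^4: L=2 ×22, L=4 ×6
  A^2: L=1 ×23, L=3 ×29, L=5 ×4
  A^0: L=2 ×47, L=4 ×22, L=6 ×1
  A^-2: L=3 ×48, L=5 ×8
  A^-4: L=4 ×27, L=6 ×1
  A^-6: L=5 ×8
  A^-8: L=6 ×1
Each group contributes A^e * Σ count * d^(L-1):
Powers of d = -A^2 - A^-2: d^2 = A^4 + 2 + A^-4; d^3 = -A^6 - 3*A^2 - 3*A^-2 - A^-6; d^4 = A^8 + 4*A^4 + 6 + 4*A^-4 + A^-8; d^5 = -A^10 - 5*A^6 - 10*A^2 - 10*A^-2 - 5*A^-6 - A^-10.
  A^8 * (d^3) = -A^14 - 3*A^10 - 3*A^6 - A^2
  A^6 * (8*d^2) = 8*A^10 + 16*A^6 + 8*A^2
  A^4 * (22*d + 6*d^3) = -6*A^10 - 40*A^6 - 40*A^2 - 6*A^-2
  A^2 * (23 + 29*d^2 + 4*d^4) = 4*A^10 + 45*A^6 + 105*A^2 + 45*A^-2 + 4*A^-6
  A^0 * (47*d + 22*d^3 + d^5) = -A^10 - 27*A^6 - 123*A^2 - 123*A^-2 - 27*A^-6 - A^-10
  A^-2 * (48*d^2 + 8*d^4) = 8*A^6 + 80*A^2 + 144*A^-2 + 80*A^-6 + 8*A^-10
  A^-4 * (27*d^3 + d^5) = -A^6 - 32*A^2 - 91*A^-2 - 91*A^-6 - 32*A^-10 - A^-14
  A^-6 * (8*d^4) = 8*A^2 + 32*A^-2 + 48*A^-6 + 32*A^-10 + 8*A^-14
  A^-8 * (d^5) = -A^2 - 5*A^-2 - 10*A^-6 - 10*A^-10 - 5*A^-14 - A^-18
Summing the groups: <K> = -A^14 + 2*A^10 - 2*A^6 + 4*A^2 - 4*A^-2 + 4*A^-6 - 3*A^-10 + 2*A^-14 - A^-18
Normalise by the writhe: (-A^3)^(-w) = (-A^3)^(-2) = A^-6, so f(A) = A^-6 * <K> = -A^8 + 2*A^4 - 2 + 4*A^-4 - 4*A^-8 + 4*A^-12 - 3*A^-16 + 2*A^-20 - A^-24.
Substitute A = t^(-1/4), i.e. A^e → t^(-e/4): V(t) = -t^6 + 2*t^5 - 3*t^4 + 4*t^3 - 4*t^2 + 4*t - 2 + 2*t^-1 - t^-2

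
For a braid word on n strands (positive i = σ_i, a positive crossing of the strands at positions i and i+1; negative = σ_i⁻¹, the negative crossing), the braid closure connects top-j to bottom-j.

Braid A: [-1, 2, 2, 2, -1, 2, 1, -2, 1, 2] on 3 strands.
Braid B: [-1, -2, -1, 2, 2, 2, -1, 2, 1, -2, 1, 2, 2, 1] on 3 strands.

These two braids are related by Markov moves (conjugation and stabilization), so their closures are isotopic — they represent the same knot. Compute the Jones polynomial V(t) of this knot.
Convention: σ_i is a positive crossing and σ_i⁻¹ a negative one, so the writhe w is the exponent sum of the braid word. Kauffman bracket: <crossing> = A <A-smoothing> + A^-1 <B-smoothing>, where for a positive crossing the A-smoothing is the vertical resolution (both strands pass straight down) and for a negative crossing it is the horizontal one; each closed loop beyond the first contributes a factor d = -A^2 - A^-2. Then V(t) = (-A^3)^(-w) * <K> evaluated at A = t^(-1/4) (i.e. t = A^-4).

-t^8 + t^7 - 2*t^6 + 3*t^5 - 3*t^4 + 4*t^3 - 2*t^2 + 2*t - 1

Derivation:
Markov-equivalent braids have isotopic closures, hence identical knot invariants. Strip the Markov moves from each word to reach a common short braid β, then compute V(t) once on β.
Braid A: s1^-1 s2 s2 s2 s1^-1 s2 s1 s2^-1 s1 s2 on 3 strands has no conjugating prefix/suffix or stabilization to strip; take β = s1^-1 s2 s2 s2 s1^-1 s2 s1 s2^-1 s1 s2.
Braid B: s1^-1 s2^-1 s1^-1 s2 s2 s2 s1^-1 s2 s1 s2^-1 s1 s2 s2 s1 on 3 strands reduces by inverse Markov moves (closure unchanged at each step):
  Deconjugate: the word is γ·β·γ⁻¹ with γ = s1^-1 s2^-1 (prefix) and γ⁻¹ = s2 s1 (suffix); strip both.
Reduced to β = s1^-1 s2 s2 s2 s1^-1 s2 s1 s2^-1 s1 s2 on 3 strands, 10 crossings.
Both give the same β = s1^-1 s2 s2 s2 s1^-1 s2 s1 s2^-1 s1 s2 on 3 strands, so one state sum suffices:
Braid: s1^-1 s2 s2 s2 s1^-1 s2 s1 s2^-1 s1 s2 on 3 strands, 10 crossings.
Writhe w = (#positive) - (#negative) = 7 - 3 = 4.
Computing the Kauffman bracket via state sum. There are 2^10 = 1024 states.
Each crossing splits two ways (0=vertical, 1=horizontal). The state's weight is A^(#A-smoothings - #B-smoothings) * d^(loops - 1).
Tabulate the states by total A-exponent and number of loops L (A-exp: L × count):
  A^10: L=2 ×1
  A^8: L=1 ×5, L=3 ×5
  A^6: L=2 ×39, L=4 ×6
  A^4: L=1 ×34, L=3 ×85, L=5 ×1
  A^2: L=2 ×138, L=4 ×72
  A^0: L=1 ×48, L=3 ×167, L=5 ×37
  A^-2: L=2 ×91, L=4 ×109, L=6 ×10
  A^-4: L=3 ×82, L=5 ×37, L=7 ×1
  A^-6: L=4 ×40, L=6 ×5
  A^-8: L=5 ×10
  A^-10: L=6 ×1
Each group contributes A^e * Σ count * d^(L-1):
Powers of d = -A^2 - A^-2: d^2 = A^4 + 2 + A^-4; d^3 = -A^6 - 3*A^2 - 3*A^-2 - A^-6; d^4 = A^8 + 4*A^4 + 6 + 4*A^-4 + A^-8; d^5 = -A^10 - 5*A^6 - 10*A^2 - 10*A^-2 - 5*A^-6 - A^-10; d^6 = A^12 + 6*A^8 + 15*A^4 + 20 + 15*A^-4 + 6*A^-8 + A^-12.
  A^10 * (d) = -A^12 - A^8
  A^8 * (5 + 5*d^2) = 5*A^12 + 15*A^8 + 5*A^4
  A^6 * (39*d + 6*d^3) = -6*A^12 - 57*A^8 - 57*A^4 - 6
  A^4 * (34 + 85*d^2 + d^4) = A^12 + 89*A^8 + 210*A^4 + 89 + A^-4
  A^2 * (138*d + 72*d^3) = -72*A^8 - 354*A^4 - 354 - 72*A^-4
  A^0 * (48 + 167*d^2 + 37*d^4) = 37*A^8 + 315*A^4 + 604 + 315*A^-4 + 37*A^-8
  A^-2 * (91*d + 109*d^3 + 10*d^5) = -10*A^8 - 159*A^4 - 518 - 518*A^-4 - 159*A^-8 - 10*A^-12
  A^-4 * (82*d^2 + 37*d^4 + d^6) = A^8 + 43*A^4 + 245 + 406*A^-4 + 245*A^-8 + 43*A^-12 + A^-16
  A^-6 * (40*d^3 + 5*d^5) = -5*A^4 - 65 - 170*A^-4 - 170*A^-8 - 65*A^-12 - 5*A^-16
  A^-8 * (10*d^4) = 10 + 40*A^-4 + 60*A^-8 + 40*A^-12 + 10*A^-16
  A^-10 * (d^5) = -1 - 5*A^-4 - 10*A^-8 - 10*A^-12 - 5*A^-16 - A^-20
Summing the groups: <K> = -A^12 + 2*A^8 - 2*A^4 + 4 - 3*A^-4 + 3*A^-8 - 2*A^-12 + A^-16 - A^-20
Normalise by the writhe: (-A^3)^(-w) = (-A^3)^(-4) = A^-12, so f(A) = A^-12 * <K> = -1 + 2*A^-4 - 2*A^-8 + 4*A^-12 - 3*A^-16 + 3*A^-20 - 2*A^-24 + A^-28 - A^-32.
Substitute A = t^(-1/4), i.e. A^e → t^(-e/4): V(t) = -t^8 + t^7 - 2*t^6 + 3*t^5 - 3*t^4 + 4*t^3 - 2*t^2 + 2*t - 1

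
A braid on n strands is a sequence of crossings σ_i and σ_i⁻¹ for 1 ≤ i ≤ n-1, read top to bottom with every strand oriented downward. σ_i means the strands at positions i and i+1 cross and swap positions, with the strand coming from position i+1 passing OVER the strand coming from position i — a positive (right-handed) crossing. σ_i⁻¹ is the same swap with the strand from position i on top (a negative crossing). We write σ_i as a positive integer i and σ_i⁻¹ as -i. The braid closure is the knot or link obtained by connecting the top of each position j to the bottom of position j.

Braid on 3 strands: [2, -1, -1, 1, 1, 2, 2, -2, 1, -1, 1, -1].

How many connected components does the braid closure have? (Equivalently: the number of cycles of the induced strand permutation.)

Track the strand permutation on 3 strands, starting from identity.
  step 1: s2 swaps positions 2,3 -> [1 3 2]
  step 2: s1^-1 swaps positions 1,2 -> [3 1 2]
  step 3: s1^-1 swaps positions 1,2 -> [1 3 2]
  step 4: s1 swaps positions 1,2 -> [3 1 2]
  step 5: s1 swaps positions 1,2 -> [1 3 2]
  step 6: s2 swaps positions 2,3 -> [1 2 3]
  step 7: s2 swaps positions 2,3 -> [1 3 2]
  step 8: s2^-1 swaps positions 2,3 -> [1 2 3]
  step 9: s1 swaps positions 1,2 -> [2 1 3]
  step 10: s1^-1 swaps positions 1,2 -> [1 2 3]
  step 11: s1 swaps positions 1,2 -> [2 1 3]
  step 12: s1^-1 swaps positions 1,2 -> [1 2 3]
Final permutation (position -> original strand): [1 2 3]
Closure components = cycle count of this permutation = 3.

Answer: 3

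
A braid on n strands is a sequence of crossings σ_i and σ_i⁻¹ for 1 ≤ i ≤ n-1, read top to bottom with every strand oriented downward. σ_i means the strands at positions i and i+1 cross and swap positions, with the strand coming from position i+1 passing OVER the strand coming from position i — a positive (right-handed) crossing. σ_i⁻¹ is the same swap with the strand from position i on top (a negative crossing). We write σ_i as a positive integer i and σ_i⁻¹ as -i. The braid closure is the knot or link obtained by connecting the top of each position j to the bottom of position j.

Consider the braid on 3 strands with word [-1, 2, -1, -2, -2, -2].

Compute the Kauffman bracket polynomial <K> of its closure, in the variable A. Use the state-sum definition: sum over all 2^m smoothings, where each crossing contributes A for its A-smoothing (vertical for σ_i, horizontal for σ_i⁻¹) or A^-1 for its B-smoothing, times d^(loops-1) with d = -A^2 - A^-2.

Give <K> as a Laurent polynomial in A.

Braid: s1^-1 s2 s1^-1 s2^-1 s2^-1 s2^-1 on 3 strands, 6 crossings.
Writhe w = (#positive) - (#negative) = 1 - 5 = -4.
Enumerate smoothing states for the bracket polynomial. There are 2^6 = 64 states.
Smooth each crossing (0=||, 1=⌣⌢); contribution A^(Σ sign_k(1-2s_k)) * d^(L-1).
Tabulate the states by total A-exponent and number of loops L (A-exp: L × count):
  A^6: L=4 ×1
  A^4: L=3 ×6
  A^2: L=2 ×12, L=4 ×3
  A^0: L=1 ×9, L=3 ×10, L=5 ×1
  A^-2: L=2 ×12, L=4 ×3
  A^-4: L=1 ×2, L=3 ×4
  A^-6: L=2 ×1
Each group contributes A^e * Σ count * d^(L-1):
Powers of d = -A^2 - A^-2: d^2 = A^4 + 2 + A^-4; d^3 = -A^6 - 3*A^2 - 3*A^-2 - A^-6; d^4 = A^8 + 4*A^4 + 6 + 4*A^-4 + A^-8.
  A^6 * (d^3) = -A^12 - 3*A^8 - 3*A^4 - 1
  A^4 * (6*d^2) = 6*A^8 + 12*A^4 + 6
  A^2 * (12*d + 3*d^3) = -3*A^8 - 21*A^4 - 21 - 3*A^-4
  A^0 * (9 + 10*d^2 + d^4) = A^8 + 14*A^4 + 35 + 14*A^-4 + A^-8
  A^-2 * (12*d + 3*d^3) = -3*A^4 - 21 - 21*A^-4 - 3*A^-8
  A^-4 * (2 + 4*d^2) = 4 + 10*A^-4 + 4*A^-8
  A^-6 * (d) = -A^-4 - A^-8
Summing the groups: <K> = -A^12 + A^8 - A^4 + 2 - A^-4 + A^-8

Answer: -A^12 + A^8 - A^4 + 2 - A^-4 + A^-8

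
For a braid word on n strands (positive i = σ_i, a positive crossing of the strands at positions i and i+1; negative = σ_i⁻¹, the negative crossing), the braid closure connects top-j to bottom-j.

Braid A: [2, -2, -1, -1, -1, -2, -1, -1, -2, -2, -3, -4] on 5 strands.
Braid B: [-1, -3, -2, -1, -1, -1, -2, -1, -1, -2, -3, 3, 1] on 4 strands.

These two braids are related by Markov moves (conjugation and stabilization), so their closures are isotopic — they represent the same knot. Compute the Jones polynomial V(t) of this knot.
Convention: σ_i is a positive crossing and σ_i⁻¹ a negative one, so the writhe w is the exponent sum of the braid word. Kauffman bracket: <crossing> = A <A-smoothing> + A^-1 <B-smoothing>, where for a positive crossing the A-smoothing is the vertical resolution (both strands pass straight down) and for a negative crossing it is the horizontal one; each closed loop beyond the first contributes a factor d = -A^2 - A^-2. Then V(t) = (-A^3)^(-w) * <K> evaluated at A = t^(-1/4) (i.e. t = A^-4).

t^-3 + t^-5 - t^-8

Derivation:
Markov-equivalent braids have isotopic closures, hence identical knot invariants. Strip the Markov moves from each word to reach a common short braid β, then compute V(t) once on β.
Braid A: s2 s2^-1 s1^-1 s1^-1 s1^-1 s2^-1 s1^-1 s1^-1 s2^-1 s2^-1 s3^-1 s4^-1 on 5 strands reduces by inverse Markov moves (closure unchanged at each step):
  Destabilize: the word has the form β·s4^-1 where s4^-1 occurs only as the final letter (β ∈ B_4); drop it and the last strand → 4 strands.
  Destabilize: the word has the form β·s3^-1 where s3^-1 occurs only as the final letter (β ∈ B_3); drop it and the last strand → 3 strands.
  Deconjugate: the word is γ·β·γ⁻¹ with γ = s2 (prefix) and γ⁻¹ = s2^-1 (suffix); strip both.
Reduced to β = s2^-1 s1^-1 s1^-1 s1^-1 s2^-1 s1^-1 s1^-1 s2^-1 on 3 strands, 8 crossings.
Braid B: s1^-1 s3^-1 s2^-1 s1^-1 s1^-1 s1^-1 s2^-1 s1^-1 s1^-1 s2^-1 s3^-1 s3 s1 on 4 strands reduces by inverse Markov moves (closure unchanged at each step):
  Deconjugate: the word is γ·β·γ⁻¹ with γ = s1^-1 s3^-1 (prefix) and γ⁻¹ = s3 s1 (suffix); strip both.
  Destabilize: the word has the form β·s3^-1 where s3^-1 occurs only as the final letter (β ∈ B_3); drop it and the last strand → 3 strands.
Reduced to β = s2^-1 s1^-1 s1^-1 s1^-1 s2^-1 s1^-1 s1^-1 s2^-1 on 3 strands, 8 crossings.
Both give the same β = s2^-1 s1^-1 s1^-1 s1^-1 s2^-1 s1^-1 s1^-1 s2^-1 on 3 strands, so one state sum suffices:
Braid: s2^-1 s1^-1 s1^-1 s1^-1 s2^-1 s1^-1 s1^-1 s2^-1 on 3 strands, 8 crossings.
Writhe w = (#positive) - (#negative) = 0 - 8 = -8.
Computing the Kauffman bracket via state sum. There are 2^8 = 256 states.
Each crossing splits two ways (0=vertical, 1=horizontal). The state's weight is A^(#A-smoothings - #B-smoothings) * d^(loops - 1).
Tabulate the states by total A-exponent and number of loops L (A-exp: L × count):
  A^8: L=5 ×1
  A^6: L=4 ×7, L=6 ×1
  A^4: L=3 ×19, L=5 ×9
  A^2: L=2 ×24, L=4 ×31, L=6 ×1
  A^0: L=1 ×12, L=3 ×53, L=5 ×5
  A^-2: L=2 ×45, L=4 ×11
  A^-4: L=1 ×15, L=3 ×13
  A^-6: L=2 ×8
  A^-8: L=3 ×1
Each group contributes A^e * Σ count * d^(L-1):
Powers of d = -A^2 - A^-2: d^2 = A^4 + 2 + A^-4; d^3 = -A^6 - 3*A^2 - 3*A^-2 - A^-6; d^4 = A^8 + 4*A^4 + 6 + 4*A^-4 + A^-8; d^5 = -A^10 - 5*A^6 - 10*A^2 - 10*A^-2 - 5*A^-6 - A^-10.
  A^8 * (d^4) = A^16 + 4*A^12 + 6*A^8 + 4*A^4 + 1
  A^6 * (7*d^3 + d^5) = -A^16 - 12*A^12 - 31*A^8 - 31*A^4 - 12 - A^-4
  A^4 * (19*d^2 + 9*d^4) = 9*A^12 + 55*A^8 + 92*A^4 + 55 + 9*A^-4
  A^2 * (24*d + 31*d^3 + d^5) = -A^12 - 36*A^8 - 127*A^4 - 127 - 36*A^-4 - A^-8
  A^0 * (12 + 53*d^2 + 5*d^4) = 5*A^8 + 73*A^4 + 148 + 73*A^-4 + 5*A^-8
  A^-2 * (45*d + 11*d^3) = -11*A^4 - 78 - 78*A^-4 - 11*A^-8
  A^-4 * (15 + 13*d^2) = 13 + 41*A^-4 + 13*A^-8
  A^-6 * (8*d) = -8*A^-4 - 8*A^-8
  A^-8 * (d^2) = A^-4 + 2*A^-8 + A^-12
Summing the groups: <K> = -A^8 + A^-4 + A^-12
Normalise by the writhe: (-A^3)^(-w) = (-A^3)^(8) = A^24, so f(A) = A^24 * <K> = -A^32 + A^20 + A^12.
Substitute A = t^(-1/4), i.e. A^e → t^(-e/4): V(t) = t^-3 + t^-5 - t^-8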